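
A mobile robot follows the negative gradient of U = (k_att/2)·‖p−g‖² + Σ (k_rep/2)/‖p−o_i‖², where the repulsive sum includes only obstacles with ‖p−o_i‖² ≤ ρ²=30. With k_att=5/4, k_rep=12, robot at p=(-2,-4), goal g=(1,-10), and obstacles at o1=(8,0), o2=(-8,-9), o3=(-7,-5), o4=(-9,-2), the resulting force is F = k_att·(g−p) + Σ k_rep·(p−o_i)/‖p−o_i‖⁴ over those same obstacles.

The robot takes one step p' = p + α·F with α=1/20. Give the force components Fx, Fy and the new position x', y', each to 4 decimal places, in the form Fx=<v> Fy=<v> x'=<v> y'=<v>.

F_att = 5/4·(g−p) = 5/4·(3,-6) = (3.7500,-7.5000)
o1: d²=116 > ρ²=30 → inactive
o2: d²=61 > ρ²=30 → inactive
o3: d²=26 ≤ ρ²=30; F_rep = 12·(5,1)/26² = (0.0888,0.0178)
o4: d²=53 > ρ²=30 → inactive
F = F_att + ΣF_rep = (3.8388,-7.4822)
p' = p + 1/20·F = (-1.8081,-4.3741)

Fx=3.8388 Fy=-7.4822 x'=-1.8081 y'=-4.3741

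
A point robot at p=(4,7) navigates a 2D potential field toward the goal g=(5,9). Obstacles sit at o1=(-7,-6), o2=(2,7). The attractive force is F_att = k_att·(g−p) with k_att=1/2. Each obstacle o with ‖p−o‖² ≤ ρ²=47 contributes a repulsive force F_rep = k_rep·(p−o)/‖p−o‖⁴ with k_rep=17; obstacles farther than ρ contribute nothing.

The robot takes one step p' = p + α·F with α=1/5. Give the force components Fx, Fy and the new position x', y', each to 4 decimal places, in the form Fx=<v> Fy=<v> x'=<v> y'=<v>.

F_att = 1/2·(g−p) = 1/2·(1,2) = (0.5000,1.0000)
o1: d²=290 > ρ²=47 → inactive
o2: d²=4 ≤ ρ²=47; F_rep = 17·(2,0)/4² = (2.1250,0.0000)
F = F_att + ΣF_rep = (2.6250,1.0000)
p' = p + 1/5·F = (4.5250,7.2000)

Fx=2.6250 Fy=1.0000 x'=4.5250 y'=7.2000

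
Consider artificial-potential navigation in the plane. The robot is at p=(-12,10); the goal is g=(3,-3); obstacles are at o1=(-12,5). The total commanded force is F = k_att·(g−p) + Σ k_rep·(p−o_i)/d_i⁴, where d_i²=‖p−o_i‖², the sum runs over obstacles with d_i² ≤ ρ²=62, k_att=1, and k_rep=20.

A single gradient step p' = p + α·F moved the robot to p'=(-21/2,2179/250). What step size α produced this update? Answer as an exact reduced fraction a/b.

F_att = 1·(g−p) = 1·(15,-13) = (15.0000,-13.0000)
o1: d²=25 ≤ ρ²=62; F_rep = 20·(0,5)/25² = (0.0000,0.1600)
F = F_att + ΣF_rep = (15.0000,-12.8400)
Δp = p'−p = (1.5000,-1.2840); α = Δx/Fx = (3/2) / (15) = 1/10
check: Δy/Fy = (-321/250) / (-321/25) = 1/10 ✓

α = 1/10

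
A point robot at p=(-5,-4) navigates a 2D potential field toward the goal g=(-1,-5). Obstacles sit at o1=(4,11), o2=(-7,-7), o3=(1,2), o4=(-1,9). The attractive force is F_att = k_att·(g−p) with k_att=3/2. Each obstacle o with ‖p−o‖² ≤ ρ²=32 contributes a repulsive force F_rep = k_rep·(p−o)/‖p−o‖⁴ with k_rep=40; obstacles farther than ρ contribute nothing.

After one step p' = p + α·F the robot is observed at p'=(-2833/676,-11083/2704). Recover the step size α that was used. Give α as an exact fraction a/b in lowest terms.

α = 1/8

F_att = 3/2·(g−p) = 3/2·(4,-1) = (6.0000,-1.5000)
o1: d²=306 > ρ²=32 → inactive
o2: d²=13 ≤ ρ²=32; F_rep = 40·(2,3)/13² = (0.4734,0.7101)
o3: d²=72 > ρ²=32 → inactive
o4: d²=185 > ρ²=32 → inactive
F = F_att + ΣF_rep = (6.4734,-0.7899)
Δp = p'−p = (0.8092,-0.0987); α = Δx/Fx = (547/676) / (1094/169) = 1/8
check: Δy/Fy = (-267/2704) / (-267/338) = 1/8 ✓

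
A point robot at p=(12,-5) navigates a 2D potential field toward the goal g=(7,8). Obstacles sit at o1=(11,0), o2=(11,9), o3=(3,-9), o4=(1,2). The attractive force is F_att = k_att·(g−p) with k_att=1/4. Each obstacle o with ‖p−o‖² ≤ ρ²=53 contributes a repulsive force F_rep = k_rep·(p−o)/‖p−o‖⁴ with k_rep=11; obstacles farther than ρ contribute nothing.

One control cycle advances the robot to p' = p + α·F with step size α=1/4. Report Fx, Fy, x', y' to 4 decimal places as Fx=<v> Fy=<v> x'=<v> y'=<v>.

F_att = 1/4·(g−p) = 1/4·(-5,13) = (-1.2500,3.2500)
o1: d²=26 ≤ ρ²=53; F_rep = 11·(1,-5)/26² = (0.0163,-0.0814)
o2: d²=197 > ρ²=53 → inactive
o3: d²=97 > ρ²=53 → inactive
o4: d²=170 > ρ²=53 → inactive
F = F_att + ΣF_rep = (-1.2337,3.1686)
p' = p + 1/4·F = (11.6916,-4.2078)

Fx=-1.2337 Fy=3.1686 x'=11.6916 y'=-4.2078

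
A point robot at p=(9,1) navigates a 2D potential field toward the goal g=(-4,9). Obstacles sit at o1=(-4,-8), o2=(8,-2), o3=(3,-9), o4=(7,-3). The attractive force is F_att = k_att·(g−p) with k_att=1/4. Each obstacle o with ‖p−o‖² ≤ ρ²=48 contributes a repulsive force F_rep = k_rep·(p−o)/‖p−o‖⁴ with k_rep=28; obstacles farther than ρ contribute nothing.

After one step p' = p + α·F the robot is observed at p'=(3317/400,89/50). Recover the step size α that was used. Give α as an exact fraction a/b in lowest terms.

α = 1/4

F_att = 1/4·(g−p) = 1/4·(-13,8) = (-3.2500,2.0000)
o1: d²=250 > ρ²=48 → inactive
o2: d²=10 ≤ ρ²=48; F_rep = 28·(1,3)/10² = (0.2800,0.8400)
o3: d²=136 > ρ²=48 → inactive
o4: d²=20 ≤ ρ²=48; F_rep = 28·(2,4)/20² = (0.1400,0.2800)
F = F_att + ΣF_rep = (-2.8300,3.1200)
Δp = p'−p = (-0.7075,0.7800); α = Δx/Fx = (-283/400) / (-283/100) = 1/4
check: Δy/Fy = (39/50) / (78/25) = 1/4 ✓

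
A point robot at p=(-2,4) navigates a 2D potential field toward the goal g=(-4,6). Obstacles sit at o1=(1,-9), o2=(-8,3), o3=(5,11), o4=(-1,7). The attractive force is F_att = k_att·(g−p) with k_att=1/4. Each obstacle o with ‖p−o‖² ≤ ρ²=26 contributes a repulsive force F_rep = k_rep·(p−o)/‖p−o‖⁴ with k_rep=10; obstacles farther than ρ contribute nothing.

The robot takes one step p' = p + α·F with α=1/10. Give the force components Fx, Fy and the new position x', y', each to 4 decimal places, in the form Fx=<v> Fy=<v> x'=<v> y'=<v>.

Fx=-0.6000 Fy=0.2000 x'=-2.0600 y'=4.0200

F_att = 1/4·(g−p) = 1/4·(-2,2) = (-0.5000,0.5000)
o1: d²=178 > ρ²=26 → inactive
o2: d²=37 > ρ²=26 → inactive
o3: d²=98 > ρ²=26 → inactive
o4: d²=10 ≤ ρ²=26; F_rep = 10·(-1,-3)/10² = (-0.1000,-0.3000)
F = F_att + ΣF_rep = (-0.6000,0.2000)
p' = p + 1/10·F = (-2.0600,4.0200)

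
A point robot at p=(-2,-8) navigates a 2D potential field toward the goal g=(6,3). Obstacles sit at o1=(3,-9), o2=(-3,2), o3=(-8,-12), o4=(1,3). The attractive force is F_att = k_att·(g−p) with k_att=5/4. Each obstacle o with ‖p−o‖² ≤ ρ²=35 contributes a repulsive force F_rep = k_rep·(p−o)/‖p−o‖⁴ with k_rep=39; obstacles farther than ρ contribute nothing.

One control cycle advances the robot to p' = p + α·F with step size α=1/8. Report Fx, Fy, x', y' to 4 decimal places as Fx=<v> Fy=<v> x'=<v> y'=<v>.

Fx=9.7115 Fy=13.8077 x'=-0.7861 y'=-6.2740

F_att = 5/4·(g−p) = 5/4·(8,11) = (10.0000,13.7500)
o1: d²=26 ≤ ρ²=35; F_rep = 39·(-5,1)/26² = (-0.2885,0.0577)
o2: d²=101 > ρ²=35 → inactive
o3: d²=52 > ρ²=35 → inactive
o4: d²=130 > ρ²=35 → inactive
F = F_att + ΣF_rep = (9.7115,13.8077)
p' = p + 1/8·F = (-0.7861,-6.2740)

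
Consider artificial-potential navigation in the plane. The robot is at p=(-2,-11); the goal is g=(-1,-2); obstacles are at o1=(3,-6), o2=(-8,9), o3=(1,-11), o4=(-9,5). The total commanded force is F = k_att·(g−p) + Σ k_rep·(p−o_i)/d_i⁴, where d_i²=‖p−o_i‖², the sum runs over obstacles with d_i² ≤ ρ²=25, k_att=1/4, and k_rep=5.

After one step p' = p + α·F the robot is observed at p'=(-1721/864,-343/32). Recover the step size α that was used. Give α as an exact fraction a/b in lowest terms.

α = 1/8

F_att = 1/4·(g−p) = 1/4·(1,9) = (0.2500,2.2500)
o1: d²=50 > ρ²=25 → inactive
o2: d²=436 > ρ²=25 → inactive
o3: d²=9 ≤ ρ²=25; F_rep = 5·(-3,0)/9² = (-0.1852,0.0000)
o4: d²=305 > ρ²=25 → inactive
F = F_att + ΣF_rep = (0.0648,2.2500)
Δp = p'−p = (0.0081,0.2812); α = Δx/Fx = (7/864) / (7/108) = 1/8
check: Δy/Fy = (9/32) / (9/4) = 1/8 ✓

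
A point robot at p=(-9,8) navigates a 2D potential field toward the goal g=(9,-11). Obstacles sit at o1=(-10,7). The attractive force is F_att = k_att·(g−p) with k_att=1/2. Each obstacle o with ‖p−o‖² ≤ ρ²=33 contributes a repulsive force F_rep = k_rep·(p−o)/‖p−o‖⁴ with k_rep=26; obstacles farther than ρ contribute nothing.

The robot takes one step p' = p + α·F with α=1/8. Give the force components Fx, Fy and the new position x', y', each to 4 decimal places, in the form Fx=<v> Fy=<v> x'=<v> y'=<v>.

F_att = 1/2·(g−p) = 1/2·(18,-19) = (9.0000,-9.5000)
o1: d²=2 ≤ ρ²=33; F_rep = 26·(1,1)/2² = (6.5000,6.5000)
F = F_att + ΣF_rep = (15.5000,-3.0000)
p' = p + 1/8·F = (-7.0625,7.6250)

Fx=15.5000 Fy=-3.0000 x'=-7.0625 y'=7.6250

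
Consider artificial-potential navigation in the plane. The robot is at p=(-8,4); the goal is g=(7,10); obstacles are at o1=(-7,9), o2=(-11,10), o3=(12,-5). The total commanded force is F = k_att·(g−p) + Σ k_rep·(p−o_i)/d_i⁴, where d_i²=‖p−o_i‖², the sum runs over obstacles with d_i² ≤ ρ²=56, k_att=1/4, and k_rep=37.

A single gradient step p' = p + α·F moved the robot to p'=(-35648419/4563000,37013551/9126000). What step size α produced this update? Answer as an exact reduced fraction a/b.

F_att = 1/4·(g−p) = 1/4·(15,6) = (3.7500,1.5000)
o1: d²=26 ≤ ρ²=56; F_rep = 37·(-1,-5)/26² = (-0.0547,-0.2737)
o2: d²=45 ≤ ρ²=56; F_rep = 37·(3,-6)/45² = (0.0548,-0.1096)
o3: d²=481 > ρ²=56 → inactive
F = F_att + ΣF_rep = (3.7501,1.1167)
Δp = p'−p = (0.1875,0.0558); α = Δx/Fx = (855581/4563000) / (855581/228150) = 1/20
check: Δy/Fy = (509551/9126000) / (509551/456300) = 1/20 ✓

α = 1/20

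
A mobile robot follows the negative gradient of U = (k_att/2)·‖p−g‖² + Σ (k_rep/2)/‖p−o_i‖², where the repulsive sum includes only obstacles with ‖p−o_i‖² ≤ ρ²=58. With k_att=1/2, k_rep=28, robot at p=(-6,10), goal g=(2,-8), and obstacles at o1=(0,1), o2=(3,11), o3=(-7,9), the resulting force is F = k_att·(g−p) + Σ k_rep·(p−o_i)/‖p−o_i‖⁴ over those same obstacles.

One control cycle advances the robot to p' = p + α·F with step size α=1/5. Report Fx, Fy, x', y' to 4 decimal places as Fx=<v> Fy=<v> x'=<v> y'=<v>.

F_att = 1/2·(g−p) = 1/2·(8,-18) = (4.0000,-9.0000)
o1: d²=117 > ρ²=58 → inactive
o2: d²=82 > ρ²=58 → inactive
o3: d²=2 ≤ ρ²=58; F_rep = 28·(1,1)/2² = (7.0000,7.0000)
F = F_att + ΣF_rep = (11.0000,-2.0000)
p' = p + 1/5·F = (-3.8000,9.6000)

Fx=11.0000 Fy=-2.0000 x'=-3.8000 y'=9.6000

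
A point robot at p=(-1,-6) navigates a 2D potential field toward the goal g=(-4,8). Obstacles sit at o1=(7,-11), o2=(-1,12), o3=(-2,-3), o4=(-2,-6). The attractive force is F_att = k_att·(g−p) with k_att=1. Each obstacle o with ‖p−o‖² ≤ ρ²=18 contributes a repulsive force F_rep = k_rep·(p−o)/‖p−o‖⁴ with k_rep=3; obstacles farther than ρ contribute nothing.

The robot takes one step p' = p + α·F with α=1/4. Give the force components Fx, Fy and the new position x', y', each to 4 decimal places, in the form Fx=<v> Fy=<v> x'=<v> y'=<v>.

Fx=0.0300 Fy=13.9100 x'=-0.9925 y'=-2.5225

F_att = 1·(g−p) = 1·(-3,14) = (-3.0000,14.0000)
o1: d²=89 > ρ²=18 → inactive
o2: d²=324 > ρ²=18 → inactive
o3: d²=10 ≤ ρ²=18; F_rep = 3·(1,-3)/10² = (0.0300,-0.0900)
o4: d²=1 ≤ ρ²=18; F_rep = 3·(1,0)/1² = (3.0000,0.0000)
F = F_att + ΣF_rep = (0.0300,13.9100)
p' = p + 1/4·F = (-0.9925,-2.5225)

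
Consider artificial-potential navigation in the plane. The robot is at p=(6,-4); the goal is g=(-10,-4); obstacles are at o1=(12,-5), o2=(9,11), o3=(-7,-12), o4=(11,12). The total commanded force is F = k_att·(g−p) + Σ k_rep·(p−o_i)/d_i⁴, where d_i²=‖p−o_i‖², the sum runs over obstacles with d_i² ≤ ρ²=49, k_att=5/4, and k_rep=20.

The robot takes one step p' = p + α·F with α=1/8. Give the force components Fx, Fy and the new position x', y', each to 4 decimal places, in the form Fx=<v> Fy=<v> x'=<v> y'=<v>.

F_att = 5/4·(g−p) = 5/4·(-16,0) = (-20.0000,0.0000)
o1: d²=37 ≤ ρ²=49; F_rep = 20·(-6,1)/37² = (-0.0877,0.0146)
o2: d²=234 > ρ²=49 → inactive
o3: d²=233 > ρ²=49 → inactive
o4: d²=281 > ρ²=49 → inactive
F = F_att + ΣF_rep = (-20.0877,0.0146)
p' = p + 1/8·F = (3.4890,-3.9982)

Fx=-20.0877 Fy=0.0146 x'=3.4890 y'=-3.9982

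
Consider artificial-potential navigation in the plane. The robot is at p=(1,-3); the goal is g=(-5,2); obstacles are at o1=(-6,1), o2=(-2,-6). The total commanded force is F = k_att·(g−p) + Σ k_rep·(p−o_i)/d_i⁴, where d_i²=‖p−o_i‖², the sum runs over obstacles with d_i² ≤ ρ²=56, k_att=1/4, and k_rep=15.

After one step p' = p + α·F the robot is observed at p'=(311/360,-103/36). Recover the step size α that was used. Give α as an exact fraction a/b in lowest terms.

α = 1/10

F_att = 1/4·(g−p) = 1/4·(-6,5) = (-1.5000,1.2500)
o1: d²=65 > ρ²=56 → inactive
o2: d²=18 ≤ ρ²=56; F_rep = 15·(3,3)/18² = (0.1389,0.1389)
F = F_att + ΣF_rep = (-1.3611,1.3889)
Δp = p'−p = (-0.1361,0.1389); α = Δx/Fx = (-49/360) / (-49/36) = 1/10
check: Δy/Fy = (5/36) / (25/18) = 1/10 ✓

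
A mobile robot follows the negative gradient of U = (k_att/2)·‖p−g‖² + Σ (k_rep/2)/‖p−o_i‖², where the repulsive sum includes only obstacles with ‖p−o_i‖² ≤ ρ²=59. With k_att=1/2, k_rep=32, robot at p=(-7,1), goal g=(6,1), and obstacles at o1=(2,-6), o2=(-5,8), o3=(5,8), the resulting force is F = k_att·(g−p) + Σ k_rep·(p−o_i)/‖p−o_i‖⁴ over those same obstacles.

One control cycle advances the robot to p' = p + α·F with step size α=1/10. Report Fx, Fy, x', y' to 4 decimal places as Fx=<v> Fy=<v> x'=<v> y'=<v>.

Fx=6.4772 Fy=-0.0797 x'=-6.3523 y'=0.9920

F_att = 1/2·(g−p) = 1/2·(13,0) = (6.5000,0.0000)
o1: d²=130 > ρ²=59 → inactive
o2: d²=53 ≤ ρ²=59; F_rep = 32·(-2,-7)/53² = (-0.0228,-0.0797)
o3: d²=193 > ρ²=59 → inactive
F = F_att + ΣF_rep = (6.4772,-0.0797)
p' = p + 1/10·F = (-6.3523,0.9920)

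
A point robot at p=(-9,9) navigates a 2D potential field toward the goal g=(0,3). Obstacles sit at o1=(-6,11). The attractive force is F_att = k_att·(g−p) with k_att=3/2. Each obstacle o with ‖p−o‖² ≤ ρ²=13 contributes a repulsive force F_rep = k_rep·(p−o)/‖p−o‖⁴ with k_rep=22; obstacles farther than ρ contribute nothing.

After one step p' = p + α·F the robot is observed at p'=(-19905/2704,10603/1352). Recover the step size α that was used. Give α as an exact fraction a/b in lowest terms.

F_att = 3/2·(g−p) = 3/2·(9,-6) = (13.5000,-9.0000)
o1: d²=13 ≤ ρ²=13; F_rep = 22·(-3,-2)/13² = (-0.3905,-0.2604)
F = F_att + ΣF_rep = (13.1095,-9.2604)
Δp = p'−p = (1.6387,-1.1575); α = Δx/Fx = (4431/2704) / (4431/338) = 1/8
check: Δy/Fy = (-1565/1352) / (-1565/169) = 1/8 ✓

α = 1/8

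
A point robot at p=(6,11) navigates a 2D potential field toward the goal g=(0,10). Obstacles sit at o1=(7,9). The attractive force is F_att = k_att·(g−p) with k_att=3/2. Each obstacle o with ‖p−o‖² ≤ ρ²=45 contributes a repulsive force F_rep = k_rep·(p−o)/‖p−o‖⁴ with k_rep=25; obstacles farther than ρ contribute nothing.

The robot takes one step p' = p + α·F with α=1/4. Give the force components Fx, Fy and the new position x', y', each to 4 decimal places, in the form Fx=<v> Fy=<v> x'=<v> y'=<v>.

Fx=-10.0000 Fy=0.5000 x'=3.5000 y'=11.1250

F_att = 3/2·(g−p) = 3/2·(-6,-1) = (-9.0000,-1.5000)
o1: d²=5 ≤ ρ²=45; F_rep = 25·(-1,2)/5² = (-1.0000,2.0000)
F = F_att + ΣF_rep = (-10.0000,0.5000)
p' = p + 1/4·F = (3.5000,11.1250)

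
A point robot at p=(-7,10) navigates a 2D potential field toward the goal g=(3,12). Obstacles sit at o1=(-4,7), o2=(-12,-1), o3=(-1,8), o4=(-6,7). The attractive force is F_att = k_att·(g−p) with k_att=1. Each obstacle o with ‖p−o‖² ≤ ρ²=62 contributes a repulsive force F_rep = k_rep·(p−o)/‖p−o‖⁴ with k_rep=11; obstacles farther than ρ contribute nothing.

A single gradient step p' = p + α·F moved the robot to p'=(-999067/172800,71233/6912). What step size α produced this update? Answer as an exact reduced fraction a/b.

α = 1/8

F_att = 1·(g−p) = 1·(10,2) = (10.0000,2.0000)
o1: d²=18 ≤ ρ²=62; F_rep = 11·(-3,3)/18² = (-0.1019,0.1019)
o2: d²=146 > ρ²=62 → inactive
o3: d²=40 ≤ ρ²=62; F_rep = 11·(-6,2)/40² = (-0.0413,0.0138)
o4: d²=10 ≤ ρ²=62; F_rep = 11·(-1,3)/10² = (-0.1100,0.3300)
F = F_att + ΣF_rep = (9.7469,2.4456)
Δp = p'−p = (1.2184,0.3057); α = Δx/Fx = (210533/172800) / (210533/21600) = 1/8
check: Δy/Fy = (2113/6912) / (2113/864) = 1/8 ✓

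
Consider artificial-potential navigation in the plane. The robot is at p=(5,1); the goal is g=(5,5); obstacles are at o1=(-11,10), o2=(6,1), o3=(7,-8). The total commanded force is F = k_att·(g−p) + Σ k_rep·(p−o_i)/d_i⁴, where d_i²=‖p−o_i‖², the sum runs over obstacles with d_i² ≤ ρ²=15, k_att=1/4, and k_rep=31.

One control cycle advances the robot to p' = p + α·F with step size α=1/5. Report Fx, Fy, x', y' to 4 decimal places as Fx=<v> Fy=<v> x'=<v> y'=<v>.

F_att = 1/4·(g−p) = 1/4·(0,4) = (0.0000,1.0000)
o1: d²=337 > ρ²=15 → inactive
o2: d²=1 ≤ ρ²=15; F_rep = 31·(-1,0)/1² = (-31.0000,0.0000)
o3: d²=85 > ρ²=15 → inactive
F = F_att + ΣF_rep = (-31.0000,1.0000)
p' = p + 1/5·F = (-1.2000,1.2000)

Fx=-31.0000 Fy=1.0000 x'=-1.2000 y'=1.2000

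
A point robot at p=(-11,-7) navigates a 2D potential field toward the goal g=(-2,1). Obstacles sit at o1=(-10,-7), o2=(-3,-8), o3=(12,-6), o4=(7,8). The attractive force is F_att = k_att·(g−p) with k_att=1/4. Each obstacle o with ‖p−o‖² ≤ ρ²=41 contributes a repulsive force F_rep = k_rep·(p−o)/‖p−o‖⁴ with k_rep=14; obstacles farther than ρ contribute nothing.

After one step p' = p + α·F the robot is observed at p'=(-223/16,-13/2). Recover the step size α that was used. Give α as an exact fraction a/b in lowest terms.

F_att = 1/4·(g−p) = 1/4·(9,8) = (2.2500,2.0000)
o1: d²=1 ≤ ρ²=41; F_rep = 14·(-1,0)/1² = (-14.0000,0.0000)
o2: d²=65 > ρ²=41 → inactive
o3: d²=530 > ρ²=41 → inactive
o4: d²=549 > ρ²=41 → inactive
F = F_att + ΣF_rep = (-11.7500,2.0000)
Δp = p'−p = (-2.9375,0.5000); α = Δx/Fx = (-47/16) / (-47/4) = 1/4
check: Δy/Fy = (1/2) / (2) = 1/4 ✓

α = 1/4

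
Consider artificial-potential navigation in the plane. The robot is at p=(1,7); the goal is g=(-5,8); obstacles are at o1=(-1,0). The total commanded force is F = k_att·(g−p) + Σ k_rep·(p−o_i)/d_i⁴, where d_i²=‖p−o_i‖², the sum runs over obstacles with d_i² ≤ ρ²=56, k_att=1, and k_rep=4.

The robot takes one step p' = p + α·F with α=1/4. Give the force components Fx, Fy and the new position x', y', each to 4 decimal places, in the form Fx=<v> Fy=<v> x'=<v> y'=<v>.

F_att = 1·(g−p) = 1·(-6,1) = (-6.0000,1.0000)
o1: d²=53 ≤ ρ²=56; F_rep = 4·(2,7)/53² = (0.0028,0.0100)
F = F_att + ΣF_rep = (-5.9972,1.0100)
p' = p + 1/4·F = (-0.4993,7.2525)

Fx=-5.9972 Fy=1.0100 x'=-0.4993 y'=7.2525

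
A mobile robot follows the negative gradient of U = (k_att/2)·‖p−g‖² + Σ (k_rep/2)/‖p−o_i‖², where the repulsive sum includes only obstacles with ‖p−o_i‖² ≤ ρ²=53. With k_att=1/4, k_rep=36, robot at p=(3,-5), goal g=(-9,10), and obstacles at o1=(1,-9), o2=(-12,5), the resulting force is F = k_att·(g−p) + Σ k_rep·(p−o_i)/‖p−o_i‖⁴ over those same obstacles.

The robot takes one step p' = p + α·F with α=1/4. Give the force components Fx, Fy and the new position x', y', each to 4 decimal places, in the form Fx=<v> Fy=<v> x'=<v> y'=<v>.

Fx=-2.8200 Fy=4.1100 x'=2.2950 y'=-3.9725

F_att = 1/4·(g−p) = 1/4·(-12,15) = (-3.0000,3.7500)
o1: d²=20 ≤ ρ²=53; F_rep = 36·(2,4)/20² = (0.1800,0.3600)
o2: d²=325 > ρ²=53 → inactive
F = F_att + ΣF_rep = (-2.8200,4.1100)
p' = p + 1/4·F = (2.2950,-3.9725)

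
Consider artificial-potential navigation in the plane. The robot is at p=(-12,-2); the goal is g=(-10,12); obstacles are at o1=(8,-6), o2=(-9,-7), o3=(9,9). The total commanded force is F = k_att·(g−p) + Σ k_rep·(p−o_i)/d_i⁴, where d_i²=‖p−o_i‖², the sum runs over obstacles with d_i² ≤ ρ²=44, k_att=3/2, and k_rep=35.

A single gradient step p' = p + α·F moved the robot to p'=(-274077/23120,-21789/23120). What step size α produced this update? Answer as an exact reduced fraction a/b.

α = 1/20

F_att = 3/2·(g−p) = 3/2·(2,14) = (3.0000,21.0000)
o1: d²=416 > ρ²=44 → inactive
o2: d²=34 ≤ ρ²=44; F_rep = 35·(-3,5)/34² = (-0.0908,0.1514)
o3: d²=562 > ρ²=44 → inactive
F = F_att + ΣF_rep = (2.9092,21.1514)
Δp = p'−p = (0.1455,1.0576); α = Δx/Fx = (3363/23120) / (3363/1156) = 1/20
check: Δy/Fy = (24451/23120) / (24451/1156) = 1/20 ✓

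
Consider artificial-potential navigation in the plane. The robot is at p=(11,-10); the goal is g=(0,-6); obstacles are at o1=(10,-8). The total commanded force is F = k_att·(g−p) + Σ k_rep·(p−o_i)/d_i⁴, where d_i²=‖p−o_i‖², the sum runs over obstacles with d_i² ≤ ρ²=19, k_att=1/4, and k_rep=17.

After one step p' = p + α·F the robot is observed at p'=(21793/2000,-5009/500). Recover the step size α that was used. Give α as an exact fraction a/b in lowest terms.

F_att = 1/4·(g−p) = 1/4·(-11,4) = (-2.7500,1.0000)
o1: d²=5 ≤ ρ²=19; F_rep = 17·(1,-2)/5² = (0.6800,-1.3600)
F = F_att + ΣF_rep = (-2.0700,-0.3600)
Δp = p'−p = (-0.1035,-0.0180); α = Δx/Fx = (-207/2000) / (-207/100) = 1/20
check: Δy/Fy = (-9/500) / (-9/25) = 1/20 ✓

α = 1/20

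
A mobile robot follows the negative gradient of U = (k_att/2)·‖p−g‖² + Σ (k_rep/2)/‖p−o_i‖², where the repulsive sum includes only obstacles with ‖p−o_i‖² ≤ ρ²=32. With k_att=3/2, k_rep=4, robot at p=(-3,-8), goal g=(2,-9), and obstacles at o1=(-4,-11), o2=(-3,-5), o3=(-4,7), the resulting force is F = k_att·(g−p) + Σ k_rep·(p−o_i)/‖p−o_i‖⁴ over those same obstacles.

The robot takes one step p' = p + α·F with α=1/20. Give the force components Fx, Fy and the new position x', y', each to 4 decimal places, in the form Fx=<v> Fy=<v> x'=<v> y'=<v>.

F_att = 3/2·(g−p) = 3/2·(5,-1) = (7.5000,-1.5000)
o1: d²=10 ≤ ρ²=32; F_rep = 4·(1,3)/10² = (0.0400,0.1200)
o2: d²=9 ≤ ρ²=32; F_rep = 4·(0,-3)/9² = (0.0000,-0.1481)
o3: d²=226 > ρ²=32 → inactive
F = F_att + ΣF_rep = (7.5400,-1.5281)
p' = p + 1/20·F = (-2.6230,-8.0764)

Fx=7.5400 Fy=-1.5281 x'=-2.6230 y'=-8.0764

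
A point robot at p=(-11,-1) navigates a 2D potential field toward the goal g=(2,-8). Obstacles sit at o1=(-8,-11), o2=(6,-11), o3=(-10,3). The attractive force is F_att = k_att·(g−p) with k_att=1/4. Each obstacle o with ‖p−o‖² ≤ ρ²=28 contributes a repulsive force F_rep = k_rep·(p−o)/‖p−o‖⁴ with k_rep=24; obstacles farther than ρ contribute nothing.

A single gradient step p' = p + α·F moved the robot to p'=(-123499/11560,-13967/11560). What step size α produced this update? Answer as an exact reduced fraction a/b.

F_att = 1/4·(g−p) = 1/4·(13,-7) = (3.2500,-1.7500)
o1: d²=109 > ρ²=28 → inactive
o2: d²=389 > ρ²=28 → inactive
o3: d²=17 ≤ ρ²=28; F_rep = 24·(-1,-4)/17² = (-0.0830,-0.3322)
F = F_att + ΣF_rep = (3.1670,-2.0822)
Δp = p'−p = (0.3167,-0.2082); α = Δx/Fx = (3661/11560) / (3661/1156) = 1/10
check: Δy/Fy = (-2407/11560) / (-2407/1156) = 1/10 ✓

α = 1/10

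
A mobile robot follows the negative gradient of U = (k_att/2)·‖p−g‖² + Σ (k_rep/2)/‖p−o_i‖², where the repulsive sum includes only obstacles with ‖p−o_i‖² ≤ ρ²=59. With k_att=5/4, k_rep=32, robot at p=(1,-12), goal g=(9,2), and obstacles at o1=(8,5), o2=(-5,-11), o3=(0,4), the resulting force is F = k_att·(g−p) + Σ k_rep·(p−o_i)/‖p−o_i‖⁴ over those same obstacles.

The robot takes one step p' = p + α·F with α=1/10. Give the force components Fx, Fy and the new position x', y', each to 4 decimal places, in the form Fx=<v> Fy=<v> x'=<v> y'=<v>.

F_att = 5/4·(g−p) = 5/4·(8,14) = (10.0000,17.5000)
o1: d²=338 > ρ²=59 → inactive
o2: d²=37 ≤ ρ²=59; F_rep = 32·(6,-1)/37² = (0.1402,-0.0234)
o3: d²=257 > ρ²=59 → inactive
F = F_att + ΣF_rep = (10.1402,17.4766)
p' = p + 1/10·F = (2.0140,-10.2523)

Fx=10.1402 Fy=17.4766 x'=2.0140 y'=-10.2523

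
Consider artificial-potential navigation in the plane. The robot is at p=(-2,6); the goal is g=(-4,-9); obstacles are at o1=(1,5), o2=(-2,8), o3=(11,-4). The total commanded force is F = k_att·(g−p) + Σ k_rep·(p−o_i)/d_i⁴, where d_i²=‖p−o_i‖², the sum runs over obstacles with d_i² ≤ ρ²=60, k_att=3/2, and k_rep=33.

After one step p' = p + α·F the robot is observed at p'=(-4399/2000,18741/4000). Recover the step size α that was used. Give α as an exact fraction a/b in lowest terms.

F_att = 3/2·(g−p) = 3/2·(-2,-15) = (-3.0000,-22.5000)
o1: d²=10 ≤ ρ²=60; F_rep = 33·(-3,1)/10² = (-0.9900,0.3300)
o2: d²=4 ≤ ρ²=60; F_rep = 33·(0,-2)/4² = (0.0000,-4.1250)
o3: d²=269 > ρ²=60 → inactive
F = F_att + ΣF_rep = (-3.9900,-26.2950)
Δp = p'−p = (-0.1995,-1.3148); α = Δx/Fx = (-399/2000) / (-399/100) = 1/20
check: Δy/Fy = (-5259/4000) / (-5259/200) = 1/20 ✓

α = 1/20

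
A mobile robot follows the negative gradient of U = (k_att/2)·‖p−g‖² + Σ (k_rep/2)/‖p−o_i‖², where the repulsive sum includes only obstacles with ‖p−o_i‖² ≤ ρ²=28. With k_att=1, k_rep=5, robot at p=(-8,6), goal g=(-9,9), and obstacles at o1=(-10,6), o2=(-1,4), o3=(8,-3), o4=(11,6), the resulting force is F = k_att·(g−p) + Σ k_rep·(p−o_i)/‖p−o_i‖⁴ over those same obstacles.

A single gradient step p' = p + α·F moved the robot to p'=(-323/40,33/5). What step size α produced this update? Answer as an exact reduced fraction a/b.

α = 1/5

F_att = 1·(g−p) = 1·(-1,3) = (-1.0000,3.0000)
o1: d²=4 ≤ ρ²=28; F_rep = 5·(2,0)/4² = (0.6250,0.0000)
o2: d²=53 > ρ²=28 → inactive
o3: d²=337 > ρ²=28 → inactive
o4: d²=361 > ρ²=28 → inactive
F = F_att + ΣF_rep = (-0.3750,3.0000)
Δp = p'−p = (-0.0750,0.6000); α = Δx/Fx = (-3/40) / (-3/8) = 1/5
check: Δy/Fy = (3/5) / (3) = 1/5 ✓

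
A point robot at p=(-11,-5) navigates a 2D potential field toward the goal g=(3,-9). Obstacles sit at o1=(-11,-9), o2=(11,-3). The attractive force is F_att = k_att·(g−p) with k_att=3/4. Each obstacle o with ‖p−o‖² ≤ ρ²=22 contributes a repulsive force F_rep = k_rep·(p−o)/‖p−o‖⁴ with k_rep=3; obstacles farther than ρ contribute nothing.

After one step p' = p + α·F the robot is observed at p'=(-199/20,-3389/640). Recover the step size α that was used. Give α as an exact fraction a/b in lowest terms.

F_att = 3/4·(g−p) = 3/4·(14,-4) = (10.5000,-3.0000)
o1: d²=16 ≤ ρ²=22; F_rep = 3·(0,4)/16² = (0.0000,0.0469)
o2: d²=488 > ρ²=22 → inactive
F = F_att + ΣF_rep = (10.5000,-2.9531)
Δp = p'−p = (1.0500,-0.2953); α = Δx/Fx = (21/20) / (21/2) = 1/10
check: Δy/Fy = (-189/640) / (-189/64) = 1/10 ✓

α = 1/10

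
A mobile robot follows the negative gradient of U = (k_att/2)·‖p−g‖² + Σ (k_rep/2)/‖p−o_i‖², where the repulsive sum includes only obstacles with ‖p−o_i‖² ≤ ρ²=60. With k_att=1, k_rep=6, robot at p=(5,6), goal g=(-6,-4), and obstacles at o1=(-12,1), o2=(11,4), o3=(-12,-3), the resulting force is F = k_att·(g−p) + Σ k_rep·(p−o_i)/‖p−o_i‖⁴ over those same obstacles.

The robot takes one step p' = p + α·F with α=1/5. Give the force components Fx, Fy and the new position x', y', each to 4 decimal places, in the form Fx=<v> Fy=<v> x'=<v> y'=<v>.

Fx=-11.0225 Fy=-9.9925 x'=2.7955 y'=4.0015

F_att = 1·(g−p) = 1·(-11,-10) = (-11.0000,-10.0000)
o1: d²=314 > ρ²=60 → inactive
o2: d²=40 ≤ ρ²=60; F_rep = 6·(-6,2)/40² = (-0.0225,0.0075)
o3: d²=370 > ρ²=60 → inactive
F = F_att + ΣF_rep = (-11.0225,-9.9925)
p' = p + 1/5·F = (2.7955,4.0015)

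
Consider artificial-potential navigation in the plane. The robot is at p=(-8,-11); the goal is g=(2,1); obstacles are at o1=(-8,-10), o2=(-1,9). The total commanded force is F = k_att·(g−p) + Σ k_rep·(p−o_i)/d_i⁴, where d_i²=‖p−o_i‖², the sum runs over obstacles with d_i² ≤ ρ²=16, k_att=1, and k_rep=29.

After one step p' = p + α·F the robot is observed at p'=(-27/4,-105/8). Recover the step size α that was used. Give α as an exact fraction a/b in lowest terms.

α = 1/8

F_att = 1·(g−p) = 1·(10,12) = (10.0000,12.0000)
o1: d²=1 ≤ ρ²=16; F_rep = 29·(0,-1)/1² = (0.0000,-29.0000)
o2: d²=449 > ρ²=16 → inactive
F = F_att + ΣF_rep = (10.0000,-17.0000)
Δp = p'−p = (1.2500,-2.1250); α = Δx/Fx = (5/4) / (10) = 1/8
check: Δy/Fy = (-17/8) / (-17) = 1/8 ✓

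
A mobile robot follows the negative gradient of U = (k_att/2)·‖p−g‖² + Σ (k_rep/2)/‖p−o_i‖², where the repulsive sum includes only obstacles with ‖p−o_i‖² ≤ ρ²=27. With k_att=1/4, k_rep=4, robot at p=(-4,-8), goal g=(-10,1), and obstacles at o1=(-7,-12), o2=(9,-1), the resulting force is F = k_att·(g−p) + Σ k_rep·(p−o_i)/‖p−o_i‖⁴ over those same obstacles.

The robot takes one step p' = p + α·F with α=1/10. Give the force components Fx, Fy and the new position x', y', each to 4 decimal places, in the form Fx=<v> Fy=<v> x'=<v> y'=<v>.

Fx=-1.4808 Fy=2.2756 x'=-4.1481 y'=-7.7724

F_att = 1/4·(g−p) = 1/4·(-6,9) = (-1.5000,2.2500)
o1: d²=25 ≤ ρ²=27; F_rep = 4·(3,4)/25² = (0.0192,0.0256)
o2: d²=218 > ρ²=27 → inactive
F = F_att + ΣF_rep = (-1.4808,2.2756)
p' = p + 1/10·F = (-4.1481,-7.7724)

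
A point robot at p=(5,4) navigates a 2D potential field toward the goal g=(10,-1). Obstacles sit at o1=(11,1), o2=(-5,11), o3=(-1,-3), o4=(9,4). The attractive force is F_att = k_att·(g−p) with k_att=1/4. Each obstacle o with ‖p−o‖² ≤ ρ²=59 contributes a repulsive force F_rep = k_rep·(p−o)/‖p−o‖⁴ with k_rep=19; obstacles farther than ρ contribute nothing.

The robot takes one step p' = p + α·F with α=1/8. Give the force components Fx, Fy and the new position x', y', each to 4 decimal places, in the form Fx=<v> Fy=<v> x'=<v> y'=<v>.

Fx=0.8968 Fy=-1.2219 x'=5.1121 y'=3.8473

F_att = 1/4·(g−p) = 1/4·(5,-5) = (1.2500,-1.2500)
o1: d²=45 ≤ ρ²=59; F_rep = 19·(-6,3)/45² = (-0.0563,0.0281)
o2: d²=149 > ρ²=59 → inactive
o3: d²=85 > ρ²=59 → inactive
o4: d²=16 ≤ ρ²=59; F_rep = 19·(-4,0)/16² = (-0.2969,0.0000)
F = F_att + ΣF_rep = (0.8968,-1.2219)
p' = p + 1/8·F = (5.1121,3.8473)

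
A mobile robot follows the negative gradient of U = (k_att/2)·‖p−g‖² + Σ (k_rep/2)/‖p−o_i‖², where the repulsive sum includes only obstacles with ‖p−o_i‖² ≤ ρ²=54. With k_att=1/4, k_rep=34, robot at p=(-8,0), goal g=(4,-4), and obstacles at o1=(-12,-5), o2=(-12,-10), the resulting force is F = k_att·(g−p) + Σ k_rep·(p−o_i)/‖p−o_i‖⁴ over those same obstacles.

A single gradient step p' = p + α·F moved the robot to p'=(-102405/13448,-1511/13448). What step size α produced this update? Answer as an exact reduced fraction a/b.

α = 1/8

F_att = 1/4·(g−p) = 1/4·(12,-4) = (3.0000,-1.0000)
o1: d²=41 ≤ ρ²=54; F_rep = 34·(4,5)/41² = (0.0809,0.1011)
o2: d²=116 > ρ²=54 → inactive
F = F_att + ΣF_rep = (3.0809,-0.8989)
Δp = p'−p = (0.3851,-0.1124); α = Δx/Fx = (5179/13448) / (5179/1681) = 1/8
check: Δy/Fy = (-1511/13448) / (-1511/1681) = 1/8 ✓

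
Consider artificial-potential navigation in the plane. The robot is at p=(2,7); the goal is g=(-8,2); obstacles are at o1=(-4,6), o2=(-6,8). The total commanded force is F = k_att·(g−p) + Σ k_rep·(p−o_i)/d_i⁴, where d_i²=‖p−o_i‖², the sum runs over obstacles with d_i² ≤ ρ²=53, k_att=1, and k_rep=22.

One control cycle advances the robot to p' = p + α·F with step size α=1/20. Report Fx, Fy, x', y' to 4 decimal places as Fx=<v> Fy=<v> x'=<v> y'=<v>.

F_att = 1·(g−p) = 1·(-10,-5) = (-10.0000,-5.0000)
o1: d²=37 ≤ ρ²=53; F_rep = 22·(6,1)/37² = (0.0964,0.0161)
o2: d²=65 > ρ²=53 → inactive
F = F_att + ΣF_rep = (-9.9036,-4.9839)
p' = p + 1/20·F = (1.5048,6.7508)

Fx=-9.9036 Fy=-4.9839 x'=1.5048 y'=6.7508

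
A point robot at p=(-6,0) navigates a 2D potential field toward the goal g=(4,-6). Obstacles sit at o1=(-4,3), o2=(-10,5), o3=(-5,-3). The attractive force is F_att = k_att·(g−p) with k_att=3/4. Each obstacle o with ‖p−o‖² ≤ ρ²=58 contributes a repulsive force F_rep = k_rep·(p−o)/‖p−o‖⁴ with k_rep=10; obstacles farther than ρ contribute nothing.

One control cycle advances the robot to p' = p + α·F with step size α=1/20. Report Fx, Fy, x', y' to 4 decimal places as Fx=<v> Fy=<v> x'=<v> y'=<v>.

Fx=7.3055 Fy=-4.4073 x'=-5.6347 y'=-0.2204

F_att = 3/4·(g−p) = 3/4·(10,-6) = (7.5000,-4.5000)
o1: d²=13 ≤ ρ²=58; F_rep = 10·(-2,-3)/13² = (-0.1183,-0.1775)
o2: d²=41 ≤ ρ²=58; F_rep = 10·(4,-5)/41² = (0.0238,-0.0297)
o3: d²=10 ≤ ρ²=58; F_rep = 10·(-1,3)/10² = (-0.1000,0.3000)
F = F_att + ΣF_rep = (7.3055,-4.4073)
p' = p + 1/20·F = (-5.6347,-0.2204)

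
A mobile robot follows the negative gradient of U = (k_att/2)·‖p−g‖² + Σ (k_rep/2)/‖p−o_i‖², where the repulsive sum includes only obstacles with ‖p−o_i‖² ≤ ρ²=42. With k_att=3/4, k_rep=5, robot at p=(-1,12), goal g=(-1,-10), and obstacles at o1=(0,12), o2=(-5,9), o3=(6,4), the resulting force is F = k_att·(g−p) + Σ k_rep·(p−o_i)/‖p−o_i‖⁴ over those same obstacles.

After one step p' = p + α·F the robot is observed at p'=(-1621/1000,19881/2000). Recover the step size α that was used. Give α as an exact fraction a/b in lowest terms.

F_att = 3/4·(g−p) = 3/4·(0,-22) = (0.0000,-16.5000)
o1: d²=1 ≤ ρ²=42; F_rep = 5·(-1,0)/1² = (-5.0000,0.0000)
o2: d²=25 ≤ ρ²=42; F_rep = 5·(4,3)/25² = (0.0320,0.0240)
o3: d²=113 > ρ²=42 → inactive
F = F_att + ΣF_rep = (-4.9680,-16.4760)
Δp = p'−p = (-0.6210,-2.0595); α = Δx/Fx = (-621/1000) / (-621/125) = 1/8
check: Δy/Fy = (-4119/2000) / (-4119/250) = 1/8 ✓

α = 1/8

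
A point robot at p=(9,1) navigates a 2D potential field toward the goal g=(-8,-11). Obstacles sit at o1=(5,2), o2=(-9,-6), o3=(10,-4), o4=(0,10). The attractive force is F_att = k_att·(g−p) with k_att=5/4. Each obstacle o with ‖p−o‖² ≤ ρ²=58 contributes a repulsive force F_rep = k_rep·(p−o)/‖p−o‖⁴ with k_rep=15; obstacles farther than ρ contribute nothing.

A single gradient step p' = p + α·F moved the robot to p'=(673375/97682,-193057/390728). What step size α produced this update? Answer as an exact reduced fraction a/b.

F_att = 5/4·(g−p) = 5/4·(-17,-12) = (-21.2500,-15.0000)
o1: d²=17 ≤ ρ²=58; F_rep = 15·(4,-1)/17² = (0.2076,-0.0519)
o2: d²=373 > ρ²=58 → inactive
o3: d²=26 ≤ ρ²=58; F_rep = 15·(-1,5)/26² = (-0.0222,0.1109)
o4: d²=162 > ρ²=58 → inactive
F = F_att + ΣF_rep = (-21.0646,-14.9410)
Δp = p'−p = (-2.1065,-1.4941); α = Δx/Fx = (-205763/97682) / (-1028815/48841) = 1/10
check: Δy/Fy = (-583785/390728) / (-2918925/195364) = 1/10 ✓

α = 1/10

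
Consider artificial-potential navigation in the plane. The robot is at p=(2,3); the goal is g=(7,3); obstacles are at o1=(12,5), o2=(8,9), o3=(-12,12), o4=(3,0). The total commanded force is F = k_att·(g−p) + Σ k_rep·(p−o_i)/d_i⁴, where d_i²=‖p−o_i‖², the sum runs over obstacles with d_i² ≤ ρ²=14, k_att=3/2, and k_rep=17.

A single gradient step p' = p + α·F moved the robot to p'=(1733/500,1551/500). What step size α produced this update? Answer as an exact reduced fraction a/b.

α = 1/5

F_att = 3/2·(g−p) = 3/2·(5,0) = (7.5000,0.0000)
o1: d²=104 > ρ²=14 → inactive
o2: d²=72 > ρ²=14 → inactive
o3: d²=277 > ρ²=14 → inactive
o4: d²=10 ≤ ρ²=14; F_rep = 17·(-1,3)/10² = (-0.1700,0.5100)
F = F_att + ΣF_rep = (7.3300,0.5100)
Δp = p'−p = (1.4660,0.1020); α = Δx/Fx = (733/500) / (733/100) = 1/5
check: Δy/Fy = (51/500) / (51/100) = 1/5 ✓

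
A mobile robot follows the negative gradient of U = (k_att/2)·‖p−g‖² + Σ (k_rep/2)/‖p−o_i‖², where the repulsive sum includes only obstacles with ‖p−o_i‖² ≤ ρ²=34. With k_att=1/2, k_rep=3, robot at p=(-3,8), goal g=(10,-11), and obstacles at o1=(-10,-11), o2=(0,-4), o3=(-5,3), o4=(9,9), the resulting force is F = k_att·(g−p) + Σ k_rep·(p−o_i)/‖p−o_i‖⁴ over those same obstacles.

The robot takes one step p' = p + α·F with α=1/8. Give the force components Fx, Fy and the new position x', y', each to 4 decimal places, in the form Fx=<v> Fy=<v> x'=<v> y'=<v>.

F_att = 1/2·(g−p) = 1/2·(13,-19) = (6.5000,-9.5000)
o1: d²=410 > ρ²=34 → inactive
o2: d²=153 > ρ²=34 → inactive
o3: d²=29 ≤ ρ²=34; F_rep = 3·(2,5)/29² = (0.0071,0.0178)
o4: d²=145 > ρ²=34 → inactive
F = F_att + ΣF_rep = (6.5071,-9.4822)
p' = p + 1/8·F = (-2.1866,6.8147)

Fx=6.5071 Fy=-9.4822 x'=-2.1866 y'=6.8147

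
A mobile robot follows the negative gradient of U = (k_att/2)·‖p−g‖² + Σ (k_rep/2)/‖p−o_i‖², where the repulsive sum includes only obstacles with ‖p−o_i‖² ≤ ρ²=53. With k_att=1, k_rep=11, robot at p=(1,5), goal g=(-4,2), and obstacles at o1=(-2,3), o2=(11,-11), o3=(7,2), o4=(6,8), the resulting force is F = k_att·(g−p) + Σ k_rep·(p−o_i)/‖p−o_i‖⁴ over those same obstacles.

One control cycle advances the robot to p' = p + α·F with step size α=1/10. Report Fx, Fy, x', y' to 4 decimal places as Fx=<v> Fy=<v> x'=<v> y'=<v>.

F_att = 1·(g−p) = 1·(-5,-3) = (-5.0000,-3.0000)
o1: d²=13 ≤ ρ²=53; F_rep = 11·(3,2)/13² = (0.1953,0.1302)
o2: d²=356 > ρ²=53 → inactive
o3: d²=45 ≤ ρ²=53; F_rep = 11·(-6,3)/45² = (-0.0326,0.0163)
o4: d²=34 ≤ ρ²=53; F_rep = 11·(-5,-3)/34² = (-0.0476,-0.0285)
F = F_att + ΣF_rep = (-4.8849,-2.8821)
p' = p + 1/10·F = (0.5115,4.7118)

Fx=-4.8849 Fy=-2.8821 x'=0.5115 y'=4.7118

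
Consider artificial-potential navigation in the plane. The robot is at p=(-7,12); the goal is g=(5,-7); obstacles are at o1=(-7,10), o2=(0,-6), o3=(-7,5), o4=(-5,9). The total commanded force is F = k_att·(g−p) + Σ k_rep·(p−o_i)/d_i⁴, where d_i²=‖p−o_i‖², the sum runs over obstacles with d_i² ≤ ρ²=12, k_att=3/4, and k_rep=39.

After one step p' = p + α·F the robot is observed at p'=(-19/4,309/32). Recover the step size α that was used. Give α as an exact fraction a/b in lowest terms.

α = 1/4

F_att = 3/4·(g−p) = 3/4·(12,-19) = (9.0000,-14.2500)
o1: d²=4 ≤ ρ²=12; F_rep = 39·(0,2)/4² = (0.0000,4.8750)
o2: d²=373 > ρ²=12 → inactive
o3: d²=49 > ρ²=12 → inactive
o4: d²=13 > ρ²=12 → inactive
F = F_att + ΣF_rep = (9.0000,-9.3750)
Δp = p'−p = (2.2500,-2.3438); α = Δx/Fx = (9/4) / (9) = 1/4
check: Δy/Fy = (-75/32) / (-75/8) = 1/4 ✓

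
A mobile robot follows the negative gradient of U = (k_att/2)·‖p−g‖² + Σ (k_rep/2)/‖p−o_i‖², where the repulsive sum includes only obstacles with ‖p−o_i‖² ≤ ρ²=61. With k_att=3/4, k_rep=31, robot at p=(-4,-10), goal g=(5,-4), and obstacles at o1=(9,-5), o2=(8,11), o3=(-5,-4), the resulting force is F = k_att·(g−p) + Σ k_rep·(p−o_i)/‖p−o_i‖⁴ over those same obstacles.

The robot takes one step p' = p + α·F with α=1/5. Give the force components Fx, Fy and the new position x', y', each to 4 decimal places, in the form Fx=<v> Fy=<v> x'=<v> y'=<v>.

Fx=6.7726 Fy=4.3641 x'=-2.6455 y'=-9.1272

F_att = 3/4·(g−p) = 3/4·(9,6) = (6.7500,4.5000)
o1: d²=194 > ρ²=61 → inactive
o2: d²=585 > ρ²=61 → inactive
o3: d²=37 ≤ ρ²=61; F_rep = 31·(1,-6)/37² = (0.0226,-0.1359)
F = F_att + ΣF_rep = (6.7726,4.3641)
p' = p + 1/5·F = (-2.6455,-9.1272)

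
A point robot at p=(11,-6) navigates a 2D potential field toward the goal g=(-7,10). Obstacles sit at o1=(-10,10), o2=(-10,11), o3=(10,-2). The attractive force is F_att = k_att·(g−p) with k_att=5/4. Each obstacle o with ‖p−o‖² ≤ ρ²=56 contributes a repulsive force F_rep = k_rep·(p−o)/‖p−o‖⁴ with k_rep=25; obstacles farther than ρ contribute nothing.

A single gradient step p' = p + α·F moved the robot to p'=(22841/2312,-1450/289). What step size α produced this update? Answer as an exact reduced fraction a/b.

F_att = 5/4·(g−p) = 5/4·(-18,16) = (-22.5000,20.0000)
o1: d²=697 > ρ²=56 → inactive
o2: d²=730 > ρ²=56 → inactive
o3: d²=17 ≤ ρ²=56; F_rep = 25·(1,-4)/17² = (0.0865,-0.3460)
F = F_att + ΣF_rep = (-22.4135,19.6540)
Δp = p'−p = (-1.1207,0.9827); α = Δx/Fx = (-2591/2312) / (-12955/578) = 1/20
check: Δy/Fy = (284/289) / (5680/289) = 1/20 ✓

α = 1/20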